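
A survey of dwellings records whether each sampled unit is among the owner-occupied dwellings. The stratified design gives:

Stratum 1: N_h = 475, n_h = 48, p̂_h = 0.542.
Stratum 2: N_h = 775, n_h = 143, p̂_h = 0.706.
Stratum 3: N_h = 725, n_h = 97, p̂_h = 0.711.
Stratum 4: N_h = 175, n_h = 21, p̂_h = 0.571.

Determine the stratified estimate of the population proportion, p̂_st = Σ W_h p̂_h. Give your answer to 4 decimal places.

p̂_st ≈ 0.6605

N = 2150; stratum weights W_h = N_h/N.
p̂_st = Σ W_h p̂_h = (475·0.542 + 775·0.706 + 725·0.711 + 175·0.571)/2150 = 0.66047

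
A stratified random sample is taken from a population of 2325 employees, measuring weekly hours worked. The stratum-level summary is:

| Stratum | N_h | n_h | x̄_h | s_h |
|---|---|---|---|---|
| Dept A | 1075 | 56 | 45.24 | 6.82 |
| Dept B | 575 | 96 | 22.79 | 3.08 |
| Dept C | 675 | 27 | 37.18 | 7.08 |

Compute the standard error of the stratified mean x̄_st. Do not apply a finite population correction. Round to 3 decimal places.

V̂(x̄_st) = Σ W_h² s_h²/n_h, with W_h = N_h/N and N = 2325:
  stratum Dept A: (1075/2325)²·6.82²/56 = 0.177563
  stratum Dept B: (575/2325)²·3.08²/96 = 0.00604394
  stratum Dept C: (675/2325)²·7.08²/27 = 0.156482
V̂(x̄_st) = 0.340089
SE(x̄_st) = √0.340089 = 0.583171

SE(x̄_st) ≈ 0.583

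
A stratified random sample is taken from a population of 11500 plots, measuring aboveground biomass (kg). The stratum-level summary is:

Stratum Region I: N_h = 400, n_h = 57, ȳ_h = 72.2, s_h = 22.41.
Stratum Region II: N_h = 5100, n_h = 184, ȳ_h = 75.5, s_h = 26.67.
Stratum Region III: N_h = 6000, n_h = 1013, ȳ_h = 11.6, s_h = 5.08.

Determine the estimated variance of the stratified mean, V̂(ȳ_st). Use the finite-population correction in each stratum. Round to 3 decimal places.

V̂(ȳ_st) ≈ 0.748

V̂(ȳ_st) = Σ W_h² (1 − n_h/N_h) s_h²/n_h, with W_h = N_h/N and N = 11500:
  stratum Region I: (400/11500)²·(1 − 57/400)·22.41²/57 = 0.00914044
  stratum Region II: (5100/11500)²·(1 − 184/5100)·26.67²/184 = 0.732849
  stratum Region III: (6000/11500)²·(1 − 1013/6000)·5.08²/1013 = 0.00576385
V̂(ȳ_st) = 0.747753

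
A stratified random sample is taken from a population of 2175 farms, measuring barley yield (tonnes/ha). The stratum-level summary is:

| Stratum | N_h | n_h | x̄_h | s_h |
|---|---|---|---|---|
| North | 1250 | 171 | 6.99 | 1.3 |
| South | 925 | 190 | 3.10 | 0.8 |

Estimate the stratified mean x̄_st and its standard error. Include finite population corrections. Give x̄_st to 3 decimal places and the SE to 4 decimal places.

x̄_st = Σ W_h x̄_h = (1250·6.99 + 925·3.10)/2175 = 5.33563
V̂(x̄_st) = Σ W_h² (1 − n_h/N_h) s_h²/n_h, with W_h = N_h/N and N = 2175:
  stratum North: (1250/2175)²·(1 − 171/1250)·1.3²/171 = 0.00281776
  stratum South: (925/2175)²·(1 − 190/925)·0.8²/190 = 0.000484102
V̂(x̄_st) = 0.00330186
SE(x̄_st) = √0.00330186 = 0.0574618

x̄_st ≈ 5.336, SE ≈ 0.0575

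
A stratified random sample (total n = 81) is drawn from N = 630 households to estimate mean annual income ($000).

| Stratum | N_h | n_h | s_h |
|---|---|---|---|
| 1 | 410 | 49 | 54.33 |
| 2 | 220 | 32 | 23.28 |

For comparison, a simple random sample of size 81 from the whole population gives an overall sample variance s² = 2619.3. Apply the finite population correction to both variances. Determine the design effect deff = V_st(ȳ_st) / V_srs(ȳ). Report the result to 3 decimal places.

deff ≈ 0.860

V̂(ȳ_st) = Σ W_h² (1 − n_h/N_h) s_h²/n_h, with W_h = N_h/N and N = 630:
  stratum 1: (410/630)²·(1 − 49/410)·54.33²/49 = 22.4643
  stratum 2: (220/630)²·(1 − 32/220)·23.28²/32 = 1.76488
V_st = 24.2292
V_srs = (1 − 81/630)·2619.3/81 = 28.1794
deff = V_st / V_srs = 24.2292/28.1794 = 0.8598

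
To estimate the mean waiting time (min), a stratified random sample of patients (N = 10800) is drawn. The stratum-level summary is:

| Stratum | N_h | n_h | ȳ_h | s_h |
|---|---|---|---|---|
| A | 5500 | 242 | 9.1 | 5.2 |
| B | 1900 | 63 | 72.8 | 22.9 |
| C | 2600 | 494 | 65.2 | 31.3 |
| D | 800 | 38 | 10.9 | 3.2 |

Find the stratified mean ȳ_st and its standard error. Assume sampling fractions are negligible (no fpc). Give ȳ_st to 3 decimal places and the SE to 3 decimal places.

ȳ_st = Σ W_h ȳ_h = (5500·9.1 + 1900·72.8 + 2600·65.2 + 800·10.9)/10800 = 33.94537
V̂(ȳ_st) = Σ W_h² s_h²/n_h, with W_h = N_h/N and N = 10800:
  stratum A: (5500/10800)²·5.2²/242 = 0.0289781
  stratum B: (1900/10800)²·22.9²/63 = 0.257626
  stratum C: (2600/10800)²·31.3²/494 = 0.114937
  stratum D: (800/10800)²·3.2²/38 = 0.00147859
V̂(ȳ_st) = 0.40302
SE(ȳ_st) = √0.40302 = 0.634839

ȳ_st ≈ 33.945, SE ≈ 0.635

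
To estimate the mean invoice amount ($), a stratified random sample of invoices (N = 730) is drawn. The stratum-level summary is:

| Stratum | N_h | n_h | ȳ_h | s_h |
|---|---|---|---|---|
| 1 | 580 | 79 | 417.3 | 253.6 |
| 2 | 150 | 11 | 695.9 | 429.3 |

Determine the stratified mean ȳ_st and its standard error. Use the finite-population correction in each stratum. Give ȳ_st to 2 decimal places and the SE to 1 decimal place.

ȳ_st ≈ 474.55, SE ≈ 33.2

ȳ_st = Σ W_h ȳ_h = (580·417.3 + 150·695.9)/730 = 474.54658
V̂(ȳ_st) = Σ W_h² (1 − n_h/N_h) s_h²/n_h, with W_h = N_h/N and N = 730:
  stratum 1: (580/730)²·(1 − 79/580)·253.6²/79 = 443.906
  stratum 2: (150/730)²·(1 − 11/150)·429.3²/11 = 655.525
V̂(ȳ_st) = 1099.43
SE(ȳ_st) = √1099.43 = 33.1577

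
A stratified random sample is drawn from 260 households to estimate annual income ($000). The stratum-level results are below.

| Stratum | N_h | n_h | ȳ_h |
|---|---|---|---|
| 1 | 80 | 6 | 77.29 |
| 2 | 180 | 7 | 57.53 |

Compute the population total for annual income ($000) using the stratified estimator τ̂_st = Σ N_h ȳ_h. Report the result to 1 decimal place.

τ̂_st = Σ N_h ȳ_h = 80·77.29 + 180·57.53 = 16538.6

τ̂_st ≈ 16538.6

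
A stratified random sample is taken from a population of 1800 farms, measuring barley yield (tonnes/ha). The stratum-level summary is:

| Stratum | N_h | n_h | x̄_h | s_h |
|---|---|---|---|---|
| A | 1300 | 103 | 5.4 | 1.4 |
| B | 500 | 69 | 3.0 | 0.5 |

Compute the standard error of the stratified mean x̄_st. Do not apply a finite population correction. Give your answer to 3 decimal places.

V̂(x̄_st) = Σ W_h² s_h²/n_h, with W_h = N_h/N and N = 1800:
  stratum A: (1300/1800)²·1.4²/103 = 0.00992569
  stratum B: (500/1800)²·0.5²/69 = 0.000279567
V̂(x̄_st) = 0.0102053
SE(x̄_st) = √0.0102053 = 0.101021

SE(x̄_st) ≈ 0.101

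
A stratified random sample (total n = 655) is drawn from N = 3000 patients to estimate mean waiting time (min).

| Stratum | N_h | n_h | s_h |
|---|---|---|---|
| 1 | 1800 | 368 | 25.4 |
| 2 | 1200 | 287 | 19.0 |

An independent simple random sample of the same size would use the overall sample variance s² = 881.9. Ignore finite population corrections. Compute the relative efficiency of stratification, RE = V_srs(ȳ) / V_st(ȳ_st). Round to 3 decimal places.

RE ≈ 1.618

V̂(ȳ_st) = Σ W_h² s_h²/n_h, with W_h = N_h/N and N = 3000:
  stratum 1: (1800/3000)²·25.4²/368 = 0.631135
  stratum 2: (1200/3000)²·19.0²/287 = 0.201254
V_st = 0.832389
V_srs = s²/n = 881.9/655 = 1.34641
Relative efficiency = V_srs / V_st = 1.34641/0.832389 = 1.6175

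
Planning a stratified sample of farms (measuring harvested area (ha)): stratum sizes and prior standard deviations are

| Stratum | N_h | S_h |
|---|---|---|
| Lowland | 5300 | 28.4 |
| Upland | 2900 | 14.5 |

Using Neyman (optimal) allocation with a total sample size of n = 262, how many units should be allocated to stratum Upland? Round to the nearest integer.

57

Neyman allocation: n_h = n · N_h S_h / Σ N_i S_i, with n = 262.
  stratum Lowland: N_h·S_h = 5300·28.4 = 150520.00
  stratum Upland: N_h·S_h = 2900·14.5 = 42050.00
Σ N_h S_h = 192570.00
n for stratum Upland = 262·42050.00/192570.00 = 57.211 → 57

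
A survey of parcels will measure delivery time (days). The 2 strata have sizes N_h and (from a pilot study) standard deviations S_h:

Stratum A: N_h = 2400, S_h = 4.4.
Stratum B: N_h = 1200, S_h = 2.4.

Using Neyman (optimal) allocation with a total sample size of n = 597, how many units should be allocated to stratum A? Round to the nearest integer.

469

Neyman allocation: n_h = n · N_h S_h / Σ N_i S_i, with n = 597.
  stratum A: N_h·S_h = 2400·4.4 = 10560.00
  stratum B: N_h·S_h = 1200·2.4 = 2880.00
Σ N_h S_h = 13440.00
n for stratum A = 597·10560.00/13440.00 = 469.071 → 469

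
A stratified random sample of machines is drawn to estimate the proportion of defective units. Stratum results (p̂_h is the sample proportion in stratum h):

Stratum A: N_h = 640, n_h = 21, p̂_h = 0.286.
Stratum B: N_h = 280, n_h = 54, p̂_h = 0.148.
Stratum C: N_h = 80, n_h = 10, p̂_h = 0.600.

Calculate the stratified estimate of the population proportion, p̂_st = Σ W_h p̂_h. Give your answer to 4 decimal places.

N = 1000; stratum weights W_h = N_h/N.
p̂_st = Σ W_h p̂_h = (640·0.286 + 280·0.148 + 80·0.600)/1000 = 0.27248

p̂_st ≈ 0.2725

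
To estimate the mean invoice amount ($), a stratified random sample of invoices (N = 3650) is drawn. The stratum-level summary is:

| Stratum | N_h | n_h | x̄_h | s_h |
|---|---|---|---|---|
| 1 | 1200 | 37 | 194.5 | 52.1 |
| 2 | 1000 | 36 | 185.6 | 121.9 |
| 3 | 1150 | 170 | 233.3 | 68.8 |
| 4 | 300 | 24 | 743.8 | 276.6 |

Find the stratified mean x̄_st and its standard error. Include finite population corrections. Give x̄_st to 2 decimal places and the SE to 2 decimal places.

x̄_st = Σ W_h x̄_h = (1200·194.5 + 1000·185.6 + 1150·233.3 + 300·743.8)/3650 = 249.43425
V̂(x̄_st) = Σ W_h² (1 − n_h/N_h) s_h²/n_h, with W_h = N_h/N and N = 3650:
  stratum 1: (1200/3650)²·(1 − 37/1200)·52.1²/37 = 7.68509
  stratum 2: (1000/3650)²·(1 − 36/1000)·121.9²/36 = 29.8673
  stratum 3: (1150/3650)²·(1 − 170/1150)·68.8²/170 = 2.35541
  stratum 4: (300/3650)²·(1 − 24/300)·276.6²/24 = 19.8124
V̂(x̄_st) = 59.7202
SE(x̄_st) = √59.7202 = 7.72789

x̄_st ≈ 249.43, SE ≈ 7.73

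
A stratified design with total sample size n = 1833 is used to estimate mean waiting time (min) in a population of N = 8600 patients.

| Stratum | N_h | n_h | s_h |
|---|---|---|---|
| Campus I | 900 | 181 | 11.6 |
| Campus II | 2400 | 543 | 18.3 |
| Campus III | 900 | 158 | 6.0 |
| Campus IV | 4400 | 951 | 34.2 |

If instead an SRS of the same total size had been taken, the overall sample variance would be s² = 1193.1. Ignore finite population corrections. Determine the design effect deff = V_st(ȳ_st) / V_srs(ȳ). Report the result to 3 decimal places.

deff ≈ 0.585

V̂(ȳ_st) = Σ W_h² s_h²/n_h, with W_h = N_h/N and N = 8600:
  stratum Campus I: (900/8600)²·11.6²/181 = 0.0081419
  stratum Campus II: (2400/8600)²·18.3²/543 = 0.0480317
  stratum Campus III: (900/8600)²·6.0²/158 = 0.00249536
  stratum Campus IV: (4400/8600)²·34.2²/951 = 0.321944
V_st = 0.380613
V_srs = s²/n = 1193.1/1833 = 0.6509
deff = V_st / V_srs = 0.380613/0.6509 = 0.5847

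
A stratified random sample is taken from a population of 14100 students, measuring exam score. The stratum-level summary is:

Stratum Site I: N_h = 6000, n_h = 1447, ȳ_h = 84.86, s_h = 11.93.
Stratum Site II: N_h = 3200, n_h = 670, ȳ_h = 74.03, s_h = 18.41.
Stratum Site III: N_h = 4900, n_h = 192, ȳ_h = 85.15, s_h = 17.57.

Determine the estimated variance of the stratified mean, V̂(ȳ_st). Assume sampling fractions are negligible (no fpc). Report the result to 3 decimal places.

V̂(ȳ_st) = Σ W_h² s_h²/n_h, with W_h = N_h/N and N = 14100:
  stratum Site I: (6000/14100)²·11.93²/1447 = 0.0178105
  stratum Site II: (3200/14100)²·18.41²/670 = 0.0260552
  stratum Site III: (4900/14100)²·17.57²/192 = 0.194176
V̂(ȳ_st) = 0.238042

V̂(ȳ_st) ≈ 0.238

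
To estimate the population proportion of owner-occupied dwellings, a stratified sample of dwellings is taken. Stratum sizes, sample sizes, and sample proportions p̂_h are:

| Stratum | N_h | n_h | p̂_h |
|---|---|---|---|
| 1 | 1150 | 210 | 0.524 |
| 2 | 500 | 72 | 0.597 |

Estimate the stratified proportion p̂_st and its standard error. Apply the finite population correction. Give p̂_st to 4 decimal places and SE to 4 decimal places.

p̂_st ≈ 0.5461, SE ≈ 0.0272

N = 1650; stratum weights W_h = N_h/N.
p̂_st = Σ W_h p̂_h = (1150·0.524 + 500·0.597)/1650 = 0.54612
V̂(p̂_st) = Σ W_h² (1 − n_h/N_h) p̂_h(1−p̂_h)/(n_h−1):
  stratum 1: (1150/1650)²·(1 − 210/1150)·0.524·0.476/209 = 0.00047386
  stratum 2: (500/1650)²·(1 − 72/500)·0.597·0.403/71 = 0.000266359
V̂(p̂_st) = 0.000740218; SE = √V̂ = 0.027207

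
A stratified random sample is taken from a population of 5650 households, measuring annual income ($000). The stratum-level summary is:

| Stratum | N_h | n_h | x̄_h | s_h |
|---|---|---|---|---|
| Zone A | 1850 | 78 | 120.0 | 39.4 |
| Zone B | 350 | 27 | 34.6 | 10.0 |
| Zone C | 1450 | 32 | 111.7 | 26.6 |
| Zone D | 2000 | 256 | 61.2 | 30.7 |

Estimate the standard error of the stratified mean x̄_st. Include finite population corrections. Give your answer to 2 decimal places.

SE(x̄_st) ≈ 1.97

V̂(x̄_st) = Σ W_h² (1 − n_h/N_h) s_h²/n_h, with W_h = N_h/N and N = 5650:
  stratum Zone A: (1850/5650)²·(1 − 78/1850)·39.4²/78 = 2.04379
  stratum Zone B: (350/5650)²·(1 − 27/350)·10.0²/27 = 0.0131163
  stratum Zone C: (1450/5650)²·(1 − 32/1450)·26.6²/32 = 1.42417
  stratum Zone D: (2000/5650)²·(1 − 256/2000)·30.7²/256 = 0.402269
V̂(x̄_st) = 3.88334
SE(x̄_st) = √3.88334 = 1.97062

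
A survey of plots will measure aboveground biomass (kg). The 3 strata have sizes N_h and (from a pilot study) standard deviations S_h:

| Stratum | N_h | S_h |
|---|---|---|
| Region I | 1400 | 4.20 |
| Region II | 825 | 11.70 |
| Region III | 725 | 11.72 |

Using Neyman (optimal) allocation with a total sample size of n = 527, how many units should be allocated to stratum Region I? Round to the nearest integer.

Neyman allocation: n_h = n · N_h S_h / Σ N_i S_i, with n = 527.
  stratum Region I: N_h·S_h = 1400·4.20 = 5880.00
  stratum Region II: N_h·S_h = 825·11.70 = 9652.50
  stratum Region III: N_h·S_h = 725·11.72 = 8497.00
Σ N_h S_h = 24029.50
n for stratum Region I = 527·5880.00/24029.50 = 128.956 → 129

129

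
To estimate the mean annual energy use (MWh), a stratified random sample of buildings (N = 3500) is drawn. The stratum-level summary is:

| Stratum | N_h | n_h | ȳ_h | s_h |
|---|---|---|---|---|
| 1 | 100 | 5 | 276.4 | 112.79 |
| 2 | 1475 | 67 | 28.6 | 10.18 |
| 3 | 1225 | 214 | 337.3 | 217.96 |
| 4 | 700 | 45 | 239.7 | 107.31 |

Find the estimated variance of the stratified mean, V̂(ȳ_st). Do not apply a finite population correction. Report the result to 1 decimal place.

V̂(ȳ_st) ≈ 39.8

V̂(ȳ_st) = Σ W_h² s_h²/n_h, with W_h = N_h/N and N = 3500:
  stratum 1: (100/3500)²·112.79²/5 = 2.07699
  stratum 2: (1475/3500)²·10.18²/67 = 0.274706
  stratum 3: (1225/3500)²·217.96²/214 = 27.1942
  stratum 4: (700/3500)²·107.31²/45 = 10.2359
V̂(ȳ_st) = 39.7818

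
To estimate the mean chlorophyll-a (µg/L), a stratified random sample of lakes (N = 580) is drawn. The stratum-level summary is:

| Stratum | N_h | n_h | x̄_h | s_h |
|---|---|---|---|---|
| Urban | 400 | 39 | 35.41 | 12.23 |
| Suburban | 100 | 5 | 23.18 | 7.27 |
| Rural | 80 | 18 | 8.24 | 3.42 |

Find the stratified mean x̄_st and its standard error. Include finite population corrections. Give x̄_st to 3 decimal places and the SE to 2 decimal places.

x̄_st ≈ 29.554, SE ≈ 1.40

x̄_st = Σ W_h x̄_h = (400·35.41 + 100·23.18 + 80·8.24)/580 = 29.55379
V̂(x̄_st) = Σ W_h² (1 − n_h/N_h) s_h²/n_h, with W_h = N_h/N and N = 580:
  stratum Urban: (400/580)²·(1 − 39/400)·12.23²/39 = 1.64626
  stratum Suburban: (100/580)²·(1 − 5/100)·7.27²/5 = 0.298515
  stratum Rural: (80/580)²·(1 − 18/80)·3.42²/18 = 0.00958088
V̂(x̄_st) = 1.95436
SE(x̄_st) = √1.95436 = 1.39798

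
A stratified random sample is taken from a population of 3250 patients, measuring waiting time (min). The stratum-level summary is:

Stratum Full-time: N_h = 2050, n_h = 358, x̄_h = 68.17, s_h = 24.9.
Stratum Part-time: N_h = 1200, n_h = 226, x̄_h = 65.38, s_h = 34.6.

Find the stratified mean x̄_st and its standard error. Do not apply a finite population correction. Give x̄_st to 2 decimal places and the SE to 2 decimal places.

x̄_st = Σ W_h x̄_h = (2050·68.17 + 1200·65.38)/3250 = 67.13985
V̂(x̄_st) = Σ W_h² s_h²/n_h, with W_h = N_h/N and N = 3250:
  stratum Full-time: (2050/3250)²·24.9²/358 = 0.689059
  stratum Part-time: (1200/3250)²·34.6²/226 = 0.72217
V̂(x̄_st) = 1.41123
SE(x̄_st) = √1.41123 = 1.18795

x̄_st ≈ 67.14, SE ≈ 1.19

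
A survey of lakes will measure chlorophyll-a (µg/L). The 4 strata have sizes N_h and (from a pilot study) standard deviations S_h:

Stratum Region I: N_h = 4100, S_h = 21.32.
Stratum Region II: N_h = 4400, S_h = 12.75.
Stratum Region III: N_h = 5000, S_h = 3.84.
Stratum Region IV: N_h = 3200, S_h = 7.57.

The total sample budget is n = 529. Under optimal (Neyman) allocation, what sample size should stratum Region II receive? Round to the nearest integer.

159

Neyman allocation: n_h = n · N_h S_h / Σ N_i S_i, with n = 529.
  stratum Region I: N_h·S_h = 4100·21.32 = 87412.00
  stratum Region II: N_h·S_h = 4400·12.75 = 56100.00
  stratum Region III: N_h·S_h = 5000·3.84 = 19200.00
  stratum Region IV: N_h·S_h = 3200·7.57 = 24224.00
Σ N_h S_h = 186936.00
n for stratum Region II = 529·56100.00/186936.00 = 158.754 → 159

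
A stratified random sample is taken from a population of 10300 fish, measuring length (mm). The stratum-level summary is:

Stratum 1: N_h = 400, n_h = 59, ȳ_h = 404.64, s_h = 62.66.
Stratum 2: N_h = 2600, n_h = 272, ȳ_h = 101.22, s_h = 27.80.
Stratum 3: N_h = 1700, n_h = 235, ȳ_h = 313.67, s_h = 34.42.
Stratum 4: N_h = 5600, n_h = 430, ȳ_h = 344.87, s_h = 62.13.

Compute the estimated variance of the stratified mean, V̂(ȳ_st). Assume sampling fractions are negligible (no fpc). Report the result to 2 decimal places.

V̂(ȳ_st) ≈ 3.07

V̂(ȳ_st) = Σ W_h² s_h²/n_h, with W_h = N_h/N and N = 10300:
  stratum 1: (400/10300)²·62.66²/59 = 0.100363
  stratum 2: (2600/10300)²·27.80²/272 = 0.181048
  stratum 3: (1700/10300)²·34.42²/235 = 0.137334
  stratum 4: (5600/10300)²·62.13²/430 = 2.6536
V̂(ȳ_st) = 3.07235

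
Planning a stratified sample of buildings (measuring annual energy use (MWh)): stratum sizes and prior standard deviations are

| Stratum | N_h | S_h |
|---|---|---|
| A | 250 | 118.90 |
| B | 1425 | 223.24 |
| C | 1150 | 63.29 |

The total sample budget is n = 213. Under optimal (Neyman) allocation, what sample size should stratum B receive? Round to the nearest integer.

Neyman allocation: n_h = n · N_h S_h / Σ N_i S_i, with n = 213.
  stratum A: N_h·S_h = 250·118.90 = 29725.00
  stratum B: N_h·S_h = 1425·223.24 = 318117.00
  stratum C: N_h·S_h = 1150·63.29 = 72783.50
Σ N_h S_h = 420625.50
n for stratum B = 213·318117.00/420625.50 = 161.091 → 161

161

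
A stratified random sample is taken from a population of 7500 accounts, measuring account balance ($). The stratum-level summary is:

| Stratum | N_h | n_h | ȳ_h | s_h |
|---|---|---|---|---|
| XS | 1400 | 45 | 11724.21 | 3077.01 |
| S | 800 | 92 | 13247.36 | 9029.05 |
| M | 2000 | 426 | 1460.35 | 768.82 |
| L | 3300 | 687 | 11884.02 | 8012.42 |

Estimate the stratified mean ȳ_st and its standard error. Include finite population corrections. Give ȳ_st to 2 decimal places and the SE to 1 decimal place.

ȳ_st ≈ 9219.97, SE ≈ 174.4

ȳ_st = Σ W_h ȳ_h = (1400·11724.21 + 800·13247.36 + 2000·1460.35 + 3300·11884.02)/7500 = 9219.96640
V̂(ȳ_st) = Σ W_h² (1 − n_h/N_h) s_h²/n_h, with W_h = N_h/N and N = 7500:
  stratum XS: (1400/7500)²·(1 − 45/1400)·3077.01²/45 = 7095.62
  stratum S: (800/7500)²·(1 − 92/800)·9029.05²/92 = 8922.71
  stratum M: (2000/7500)²·(1 − 426/2000)·768.82²/426 = 77.6519
  stratum L: (3300/7500)²·(1 − 687/3300)·8012.42²/687 = 14325.2
V̂(ȳ_st) = 30421.2
SE(ȳ_st) = √30421.2 = 174.417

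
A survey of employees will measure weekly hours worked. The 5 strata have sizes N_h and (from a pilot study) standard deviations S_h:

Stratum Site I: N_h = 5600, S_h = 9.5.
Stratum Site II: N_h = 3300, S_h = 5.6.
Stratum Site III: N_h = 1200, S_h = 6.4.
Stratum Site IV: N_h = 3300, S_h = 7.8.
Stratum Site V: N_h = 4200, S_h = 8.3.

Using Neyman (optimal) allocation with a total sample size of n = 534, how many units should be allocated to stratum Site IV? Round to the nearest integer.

98

Neyman allocation: n_h = n · N_h S_h / Σ N_i S_i, with n = 534.
  stratum Site I: N_h·S_h = 5600·9.5 = 53200.00
  stratum Site II: N_h·S_h = 3300·5.6 = 18480.00
  stratum Site III: N_h·S_h = 1200·6.4 = 7680.00
  stratum Site IV: N_h·S_h = 3300·7.8 = 25740.00
  stratum Site V: N_h·S_h = 4200·8.3 = 34860.00
Σ N_h S_h = 139960.00
n for stratum Site IV = 534·25740.00/139960.00 = 98.208 → 98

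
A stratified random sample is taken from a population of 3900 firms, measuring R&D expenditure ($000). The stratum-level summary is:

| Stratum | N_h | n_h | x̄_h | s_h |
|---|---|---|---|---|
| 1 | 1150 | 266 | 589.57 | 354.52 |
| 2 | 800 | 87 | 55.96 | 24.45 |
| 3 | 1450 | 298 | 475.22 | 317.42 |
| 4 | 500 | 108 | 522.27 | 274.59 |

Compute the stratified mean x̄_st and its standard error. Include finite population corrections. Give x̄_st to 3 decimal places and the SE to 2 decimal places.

x̄_st = Σ W_h x̄_h = (1150·589.57 + 800·55.96 + 1450·475.22 + 500·522.27)/3900 = 428.96859
V̂(x̄_st) = Σ W_h² (1 − n_h/N_h) s_h²/n_h, with W_h = N_h/N and N = 3900:
  stratum 1: (1150/3900)²·(1 − 266/1150)·354.52²/266 = 31.5806
  stratum 2: (800/3900)²·(1 − 87/800)·24.45²/87 = 0.257685
  stratum 3: (1450/3900)²·(1 − 298/1450)·317.42²/298 = 37.1316
  stratum 4: (500/3900)²·(1 − 108/500)·274.59²/108 = 8.99648
V̂(x̄_st) = 77.9664
SE(x̄_st) = √77.9664 = 8.82986

x̄_st ≈ 428.969, SE ≈ 8.83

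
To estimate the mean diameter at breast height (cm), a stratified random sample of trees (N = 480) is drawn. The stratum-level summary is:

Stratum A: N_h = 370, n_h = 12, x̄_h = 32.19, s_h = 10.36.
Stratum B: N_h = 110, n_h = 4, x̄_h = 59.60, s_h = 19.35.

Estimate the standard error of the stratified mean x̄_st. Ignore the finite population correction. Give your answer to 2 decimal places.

SE(x̄_st) ≈ 3.20

V̂(x̄_st) = Σ W_h² s_h²/n_h, with W_h = N_h/N and N = 480:
  stratum A: (370/480)²·10.36²/12 = 5.31446
  stratum B: (110/480)²·19.35²/4 = 4.91592
V̂(x̄_st) = 10.2304
SE(x̄_st) = √10.2304 = 3.1985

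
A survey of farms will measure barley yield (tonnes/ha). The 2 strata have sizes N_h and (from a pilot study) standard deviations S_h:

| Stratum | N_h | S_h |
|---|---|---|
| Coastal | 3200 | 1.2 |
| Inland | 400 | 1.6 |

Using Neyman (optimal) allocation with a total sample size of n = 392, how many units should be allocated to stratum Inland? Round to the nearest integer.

56

Neyman allocation: n_h = n · N_h S_h / Σ N_i S_i, with n = 392.
  stratum Coastal: N_h·S_h = 3200·1.2 = 3840.00
  stratum Inland: N_h·S_h = 400·1.6 = 640.00
Σ N_h S_h = 4480.00
n for stratum Inland = 392·640.00/4480.00 = 56.000 → 56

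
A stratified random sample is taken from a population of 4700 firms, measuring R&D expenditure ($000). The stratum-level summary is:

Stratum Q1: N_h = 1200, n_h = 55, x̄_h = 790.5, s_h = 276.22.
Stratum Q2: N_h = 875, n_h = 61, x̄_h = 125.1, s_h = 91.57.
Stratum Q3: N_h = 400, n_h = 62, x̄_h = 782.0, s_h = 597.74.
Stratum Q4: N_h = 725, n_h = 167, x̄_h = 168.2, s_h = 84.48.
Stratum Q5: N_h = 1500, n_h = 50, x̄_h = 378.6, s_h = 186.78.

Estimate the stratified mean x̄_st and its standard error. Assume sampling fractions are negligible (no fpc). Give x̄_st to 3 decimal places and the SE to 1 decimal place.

x̄_st ≈ 438.448, SE ≈ 14.5

x̄_st = Σ W_h x̄_h = (1200·790.5 + 875·125.1 + 400·782.0 + 725·168.2 + 1500·378.6)/4700 = 438.44840
V̂(x̄_st) = Σ W_h² s_h²/n_h, with W_h = N_h/N and N = 4700:
  stratum Q1: (1200/4700)²·276.22²/55 = 90.4304
  stratum Q2: (875/4700)²·91.57²/61 = 4.76428
  stratum Q3: (400/4700)²·597.74²/62 = 41.7405
  stratum Q4: (725/4700)²·84.48²/167 = 1.01688
  stratum Q5: (1500/4700)²·186.78²/50 = 71.0686
V̂(x̄_st) = 209.021
SE(x̄_st) = √209.021 = 14.4575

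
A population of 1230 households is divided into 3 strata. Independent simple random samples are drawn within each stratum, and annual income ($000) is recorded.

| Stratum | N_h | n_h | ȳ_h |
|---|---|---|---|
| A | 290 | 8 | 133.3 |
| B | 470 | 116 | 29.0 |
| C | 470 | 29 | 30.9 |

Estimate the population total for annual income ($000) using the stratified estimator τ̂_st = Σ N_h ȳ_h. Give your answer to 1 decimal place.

τ̂_st ≈ 66810.0

τ̂_st = Σ N_h ȳ_h = 290·133.3 + 470·29.0 + 470·30.9 = 66810.0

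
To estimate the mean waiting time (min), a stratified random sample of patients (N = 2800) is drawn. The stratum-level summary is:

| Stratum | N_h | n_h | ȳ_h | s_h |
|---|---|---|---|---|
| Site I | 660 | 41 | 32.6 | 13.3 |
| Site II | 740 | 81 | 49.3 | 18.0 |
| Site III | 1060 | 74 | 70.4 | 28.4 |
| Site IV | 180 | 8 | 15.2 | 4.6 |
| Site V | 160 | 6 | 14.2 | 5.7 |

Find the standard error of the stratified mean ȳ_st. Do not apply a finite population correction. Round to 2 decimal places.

V̂(ȳ_st) = Σ W_h² s_h²/n_h, with W_h = N_h/N and N = 2800:
  stratum Site I: (660/2800)²·13.3²/41 = 0.239713
  stratum Site II: (740/2800)²·18.0²/81 = 0.279388
  stratum Site III: (1060/2800)²·28.4²/74 = 1.56207
  stratum Site IV: (180/2800)²·4.6²/8 = 0.0109309
  stratum Site V: (160/2800)²·5.7²/6 = 0.0176816
V̂(ȳ_st) = 2.10978
SE(ȳ_st) = √2.10978 = 1.45251

SE(ȳ_st) ≈ 1.45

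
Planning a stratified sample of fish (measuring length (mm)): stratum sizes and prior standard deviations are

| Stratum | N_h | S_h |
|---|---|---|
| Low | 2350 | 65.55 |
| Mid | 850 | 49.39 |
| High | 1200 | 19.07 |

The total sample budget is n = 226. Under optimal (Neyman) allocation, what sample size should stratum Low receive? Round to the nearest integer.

159

Neyman allocation: n_h = n · N_h S_h / Σ N_i S_i, with n = 226.
  stratum Low: N_h·S_h = 2350·65.55 = 154042.50
  stratum Mid: N_h·S_h = 850·49.39 = 41981.50
  stratum High: N_h·S_h = 1200·19.07 = 22884.00
Σ N_h S_h = 218908.00
n for stratum Low = 226·154042.50/218908.00 = 159.033 → 159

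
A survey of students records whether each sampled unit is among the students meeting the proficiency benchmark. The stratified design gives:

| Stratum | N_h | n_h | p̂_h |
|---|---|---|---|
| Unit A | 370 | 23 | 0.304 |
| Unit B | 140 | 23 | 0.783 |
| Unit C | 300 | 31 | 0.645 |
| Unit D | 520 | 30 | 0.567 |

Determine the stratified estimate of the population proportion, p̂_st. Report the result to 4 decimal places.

p̂_st ≈ 0.5342

N = 1330; stratum weights W_h = N_h/N.
p̂_st = Σ W_h p̂_h = (370·0.304 + 140·0.783 + 300·0.645 + 520·0.567)/1330 = 0.53417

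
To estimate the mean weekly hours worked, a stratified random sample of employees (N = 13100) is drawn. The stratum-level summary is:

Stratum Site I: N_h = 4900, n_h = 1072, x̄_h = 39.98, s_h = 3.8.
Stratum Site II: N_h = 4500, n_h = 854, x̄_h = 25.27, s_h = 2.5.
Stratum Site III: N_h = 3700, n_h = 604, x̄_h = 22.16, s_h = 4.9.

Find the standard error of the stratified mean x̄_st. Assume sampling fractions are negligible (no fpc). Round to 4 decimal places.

V̂(x̄_st) = Σ W_h² s_h²/n_h, with W_h = N_h/N and N = 13100:
  stratum Site I: (4900/13100)²·3.8²/1072 = 0.00188461
  stratum Site II: (4500/13100)²·2.5²/854 = 0.000863584
  stratum Site III: (3700/13100)²·4.9²/604 = 0.00317114
V̂(x̄_st) = 0.00591934
SE(x̄_st) = √0.00591934 = 0.0769373

SE(x̄_st) ≈ 0.0769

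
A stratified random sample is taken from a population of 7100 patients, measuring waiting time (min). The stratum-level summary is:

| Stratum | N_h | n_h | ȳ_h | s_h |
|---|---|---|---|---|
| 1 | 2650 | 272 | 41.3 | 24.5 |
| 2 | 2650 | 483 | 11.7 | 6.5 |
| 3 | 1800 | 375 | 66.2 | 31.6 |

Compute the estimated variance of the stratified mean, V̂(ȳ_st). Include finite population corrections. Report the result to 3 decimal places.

V̂(ȳ_st) = Σ W_h² (1 − n_h/N_h) s_h²/n_h, with W_h = N_h/N and N = 7100:
  stratum 1: (2650/7100)²·(1 − 272/2650)·24.5²/272 = 0.27587
  stratum 2: (2650/7100)²·(1 − 483/2650)·6.5²/483 = 0.00996478
  stratum 3: (1800/7100)²·(1 − 375/1800)·31.6²/375 = 0.135492
V̂(ȳ_st) = 0.421327

V̂(ȳ_st) ≈ 0.421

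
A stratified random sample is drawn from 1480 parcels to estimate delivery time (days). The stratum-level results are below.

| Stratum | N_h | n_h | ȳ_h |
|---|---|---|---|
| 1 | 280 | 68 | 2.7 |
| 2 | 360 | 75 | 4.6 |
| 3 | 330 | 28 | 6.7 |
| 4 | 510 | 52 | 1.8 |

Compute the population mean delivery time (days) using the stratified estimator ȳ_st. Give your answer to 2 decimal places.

ȳ_st ≈ 3.74

N = Σ N_h = 1480. Stratum weights W_h = N_h/N.
ȳ_st = (280·2.7 + 360·4.6 + 330·6.7 + 510·1.8) / 1480 = 3.7439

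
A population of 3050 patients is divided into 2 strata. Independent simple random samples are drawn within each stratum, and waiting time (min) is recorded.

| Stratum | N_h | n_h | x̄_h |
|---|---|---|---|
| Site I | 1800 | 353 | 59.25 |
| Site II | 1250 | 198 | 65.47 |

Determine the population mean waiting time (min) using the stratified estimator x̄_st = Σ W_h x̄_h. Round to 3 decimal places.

N = Σ N_h = 3050. Stratum weights W_h = N_h/N.
x̄_st = (1800·59.25 + 1250·65.47) / 3050 = 61.79918

x̄_st ≈ 61.799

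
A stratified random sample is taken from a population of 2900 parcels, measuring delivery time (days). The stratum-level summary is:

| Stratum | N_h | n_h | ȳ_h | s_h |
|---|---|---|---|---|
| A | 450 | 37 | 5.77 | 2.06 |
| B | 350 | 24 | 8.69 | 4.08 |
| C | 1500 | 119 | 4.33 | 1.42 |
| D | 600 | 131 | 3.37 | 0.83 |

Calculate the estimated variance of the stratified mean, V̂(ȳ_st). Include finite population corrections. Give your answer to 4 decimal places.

V̂(ȳ_st) ≈ 0.0163

V̂(ȳ_st) = Σ W_h² (1 − n_h/N_h) s_h²/n_h, with W_h = N_h/N and N = 2900:
  stratum A: (450/2900)²·(1 − 37/450)·2.06²/37 = 0.00253454
  stratum B: (350/2900)²·(1 − 24/350)·4.08²/24 = 0.0094102
  stratum C: (1500/2900)²·(1 − 119/1500)·1.42²/119 = 0.00417368
  stratum D: (600/2900)²·(1 − 131/600)·0.83²/131 = 0.00017596
V̂(ȳ_st) = 0.0162944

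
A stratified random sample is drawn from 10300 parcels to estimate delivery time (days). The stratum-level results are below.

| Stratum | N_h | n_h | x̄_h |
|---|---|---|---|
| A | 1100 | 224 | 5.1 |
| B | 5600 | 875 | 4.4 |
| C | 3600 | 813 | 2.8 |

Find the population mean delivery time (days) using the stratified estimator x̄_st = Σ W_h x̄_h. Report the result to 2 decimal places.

N = Σ N_h = 10300. Stratum weights W_h = N_h/N.
x̄_st = (1100·5.1 + 5600·4.4 + 3600·2.8) / 10300 = 3.9155

x̄_st ≈ 3.92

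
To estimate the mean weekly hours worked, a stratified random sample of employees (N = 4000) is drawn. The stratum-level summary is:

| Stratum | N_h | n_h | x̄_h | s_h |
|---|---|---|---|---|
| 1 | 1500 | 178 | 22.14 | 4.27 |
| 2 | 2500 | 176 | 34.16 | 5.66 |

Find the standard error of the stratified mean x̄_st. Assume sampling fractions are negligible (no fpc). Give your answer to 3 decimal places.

V̂(x̄_st) = Σ W_h² s_h²/n_h, with W_h = N_h/N and N = 4000:
  stratum 1: (1500/4000)²·4.27²/178 = 0.0144045
  stratum 2: (2500/4000)²·5.66²/176 = 0.0711017
V̂(x̄_st) = 0.0855062
SE(x̄_st) = √0.0855062 = 0.292415

SE(x̄_st) ≈ 0.292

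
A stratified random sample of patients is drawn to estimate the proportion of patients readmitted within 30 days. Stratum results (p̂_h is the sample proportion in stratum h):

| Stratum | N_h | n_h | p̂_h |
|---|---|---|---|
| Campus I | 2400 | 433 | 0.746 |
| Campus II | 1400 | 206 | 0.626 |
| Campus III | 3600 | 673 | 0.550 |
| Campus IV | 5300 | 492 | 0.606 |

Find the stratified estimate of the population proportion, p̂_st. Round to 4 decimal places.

p̂_st ≈ 0.6188

N = 12700; stratum weights W_h = N_h/N.
p̂_st = Σ W_h p̂_h = (2400·0.746 + 1400·0.626 + 3600·0.550 + 5300·0.606)/12700 = 0.61879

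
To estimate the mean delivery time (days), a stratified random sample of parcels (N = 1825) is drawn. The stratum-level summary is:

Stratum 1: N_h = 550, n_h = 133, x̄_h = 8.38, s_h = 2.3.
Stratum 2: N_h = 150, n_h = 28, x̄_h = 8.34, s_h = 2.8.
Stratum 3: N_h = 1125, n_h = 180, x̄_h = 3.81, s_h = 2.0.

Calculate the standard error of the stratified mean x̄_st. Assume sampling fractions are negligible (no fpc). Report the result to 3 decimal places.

SE(x̄_st) ≈ 0.118

V̂(x̄_st) = Σ W_h² s_h²/n_h, with W_h = N_h/N and N = 1825:
  stratum 1: (550/1825)²·2.3²/133 = 0.00361247
  stratum 2: (150/1825)²·2.8²/28 = 0.00189154
  stratum 3: (1125/1825)²·2.0²/180 = 0.00844436
V̂(x̄_st) = 0.0139484
SE(x̄_st) = √0.0139484 = 0.118103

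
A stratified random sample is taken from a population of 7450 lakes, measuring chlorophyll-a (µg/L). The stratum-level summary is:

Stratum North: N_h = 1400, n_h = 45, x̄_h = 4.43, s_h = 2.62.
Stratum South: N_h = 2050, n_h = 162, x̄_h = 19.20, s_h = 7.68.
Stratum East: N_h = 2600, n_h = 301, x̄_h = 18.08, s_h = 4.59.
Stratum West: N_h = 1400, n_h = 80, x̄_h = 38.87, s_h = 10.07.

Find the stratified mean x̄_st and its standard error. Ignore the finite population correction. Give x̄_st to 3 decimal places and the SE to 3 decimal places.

x̄_st = Σ W_h x̄_h = (1400·4.43 + 2050·19.20 + 2600·18.08 + 1400·38.87)/7450 = 19.72993
V̂(x̄_st) = Σ W_h² s_h²/n_h, with W_h = N_h/N and N = 7450:
  stratum North: (1400/7450)²·2.62²/45 = 0.00538683
  stratum South: (2050/7450)²·7.68²/162 = 0.0275678
  stratum East: (2600/7450)²·4.59²/301 = 0.00852497
  stratum West: (1400/7450)²·10.07²/80 = 0.0447623
V̂(x̄_st) = 0.0862419
SE(x̄_st) = √0.0862419 = 0.29367

x̄_st ≈ 19.730, SE ≈ 0.294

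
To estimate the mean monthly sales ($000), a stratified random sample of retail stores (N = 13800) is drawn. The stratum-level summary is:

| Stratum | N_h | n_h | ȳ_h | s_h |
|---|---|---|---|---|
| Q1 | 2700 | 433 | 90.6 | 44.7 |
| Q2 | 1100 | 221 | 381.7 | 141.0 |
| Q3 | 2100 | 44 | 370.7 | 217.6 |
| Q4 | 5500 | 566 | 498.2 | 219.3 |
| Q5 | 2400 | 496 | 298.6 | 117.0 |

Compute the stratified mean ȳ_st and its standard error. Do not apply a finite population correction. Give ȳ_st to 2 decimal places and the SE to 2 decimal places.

ȳ_st = Σ W_h ȳ_h = (2700·90.6 + 1100·381.7 + 2100·370.7 + 5500·498.2 + 2400·298.6)/13800 = 355.05072
V̂(ȳ_st) = Σ W_h² s_h²/n_h, with W_h = N_h/N and N = 13800:
  stratum Q1: (2700/13800)²·44.7²/433 = 0.176643
  stratum Q2: (1100/13800)²·141.0²/221 = 0.571575
  stratum Q3: (2100/13800)²·217.6²/44 = 24.9199
  stratum Q4: (5500/13800)²·219.3²/566 = 13.4967
  stratum Q5: (2400/13800)²·117.0²/496 = 0.834746
V̂(ȳ_st) = 39.9995
SE(ȳ_st) = √39.9995 = 6.32452

ȳ_st ≈ 355.05, SE ≈ 6.32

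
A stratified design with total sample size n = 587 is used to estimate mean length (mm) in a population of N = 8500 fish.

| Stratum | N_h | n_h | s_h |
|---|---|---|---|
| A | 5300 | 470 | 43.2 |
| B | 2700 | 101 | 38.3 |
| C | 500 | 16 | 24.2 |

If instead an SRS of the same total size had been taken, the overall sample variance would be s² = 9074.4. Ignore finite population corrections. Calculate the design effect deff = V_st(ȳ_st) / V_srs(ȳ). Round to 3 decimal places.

V̂(ȳ_st) = Σ W_h² s_h²/n_h, with W_h = N_h/N and N = 8500:
  stratum A: (5300/8500)²·43.2²/470 = 1.54377
  stratum B: (2700/8500)²·38.3²/101 = 1.46543
  stratum C: (500/8500)²·24.2²/16 = 0.126652
V_st = 3.13586
V_srs = s²/n = 9074.4/587 = 15.4589
deff = V_st / V_srs = 3.13586/15.4589 = 0.2029

deff ≈ 0.203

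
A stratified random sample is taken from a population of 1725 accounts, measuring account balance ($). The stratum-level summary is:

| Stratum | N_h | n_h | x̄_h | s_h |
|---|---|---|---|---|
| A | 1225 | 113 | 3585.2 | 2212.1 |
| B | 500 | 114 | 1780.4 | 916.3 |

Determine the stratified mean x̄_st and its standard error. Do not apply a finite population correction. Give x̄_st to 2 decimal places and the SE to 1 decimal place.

x̄_st ≈ 3062.07, SE ≈ 149.9

x̄_st = Σ W_h x̄_h = (1225·3585.2 + 500·1780.4)/1725 = 3062.06957
V̂(x̄_st) = Σ W_h² s_h²/n_h, with W_h = N_h/N and N = 1725:
  stratum A: (1225/1725)²·2212.1²/113 = 21838.6
  stratum B: (500/1725)²·916.3²/114 = 618.774
V̂(x̄_st) = 22457.4
SE(x̄_st) = √22457.4 = 149.858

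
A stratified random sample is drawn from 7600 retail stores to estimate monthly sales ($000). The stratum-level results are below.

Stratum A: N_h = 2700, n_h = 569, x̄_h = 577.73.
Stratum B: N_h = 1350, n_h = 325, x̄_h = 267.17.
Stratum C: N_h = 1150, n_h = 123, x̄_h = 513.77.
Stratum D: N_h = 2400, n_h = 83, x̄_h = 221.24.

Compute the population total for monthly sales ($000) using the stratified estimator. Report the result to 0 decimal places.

τ̂_st = Σ N_h x̄_h = 2700·577.73 + 1350·267.17 + 1150·513.77 + 2400·221.24 = 3042362

τ̂_st ≈ 3042362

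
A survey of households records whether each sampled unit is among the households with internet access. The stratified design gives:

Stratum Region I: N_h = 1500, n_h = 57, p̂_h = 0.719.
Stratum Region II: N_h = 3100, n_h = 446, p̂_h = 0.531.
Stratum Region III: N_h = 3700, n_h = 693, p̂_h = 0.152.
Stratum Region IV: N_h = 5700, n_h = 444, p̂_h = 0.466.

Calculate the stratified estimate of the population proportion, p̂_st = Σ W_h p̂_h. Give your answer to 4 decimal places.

p̂_st ≈ 0.4245

N = 14000; stratum weights W_h = N_h/N.
p̂_st = Σ W_h p̂_h = (1500·0.719 + 3100·0.531 + 3700·0.152 + 5700·0.466)/14000 = 0.42451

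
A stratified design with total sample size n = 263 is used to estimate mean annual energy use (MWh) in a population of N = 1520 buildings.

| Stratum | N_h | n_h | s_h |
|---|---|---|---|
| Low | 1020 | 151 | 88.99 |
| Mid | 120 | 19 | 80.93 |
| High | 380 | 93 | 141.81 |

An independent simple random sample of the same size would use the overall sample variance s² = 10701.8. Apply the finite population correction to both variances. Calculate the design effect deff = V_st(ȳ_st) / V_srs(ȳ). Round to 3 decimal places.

deff ≈ 0.955

V̂(ȳ_st) = Σ W_h² (1 − n_h/N_h) s_h²/n_h, with W_h = N_h/N and N = 1520:
  stratum Low: (1020/1520)²·(1 − 151/1020)·88.99²/151 = 20.1205
  stratum Mid: (120/1520)²·(1 − 19/120)·80.93²/19 = 1.80834
  stratum High: (380/1520)²·(1 − 93/380)·141.81²/93 = 10.2073
V_st = 32.1361
V_srs = (1 − 263/1520)·10701.8/263 = 33.6506
deff = V_st / V_srs = 32.1361/33.6506 = 0.9550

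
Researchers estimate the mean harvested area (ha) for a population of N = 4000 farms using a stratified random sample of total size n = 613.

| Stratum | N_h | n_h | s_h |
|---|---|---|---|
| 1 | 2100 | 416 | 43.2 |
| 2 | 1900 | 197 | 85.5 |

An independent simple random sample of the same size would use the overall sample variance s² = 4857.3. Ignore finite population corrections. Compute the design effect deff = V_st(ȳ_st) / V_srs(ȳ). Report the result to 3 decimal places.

deff ≈ 1.213

V̂(ȳ_st) = Σ W_h² s_h²/n_h, with W_h = N_h/N and N = 4000:
  stratum 1: (2100/4000)²·43.2²/416 = 1.2365
  stratum 2: (1900/4000)²·85.5²/197 = 8.37246
V_st = 9.60896
V_srs = s²/n = 4857.3/613 = 7.92382
deff = V_st / V_srs = 9.60896/7.92382 = 1.2127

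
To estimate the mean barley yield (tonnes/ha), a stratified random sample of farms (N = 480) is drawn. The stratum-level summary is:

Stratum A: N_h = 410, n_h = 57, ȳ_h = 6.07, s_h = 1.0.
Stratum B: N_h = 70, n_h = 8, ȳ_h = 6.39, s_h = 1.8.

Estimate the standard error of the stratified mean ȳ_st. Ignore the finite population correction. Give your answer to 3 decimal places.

V̂(ȳ_st) = Σ W_h² s_h²/n_h, with W_h = N_h/N and N = 480:
  stratum A: (410/480)²·1.0²/57 = 0.0128
  stratum B: (70/480)²·1.8²/8 = 0.00861328
V̂(ȳ_st) = 0.0214133
SE(ȳ_st) = √0.0214133 = 0.146333

SE(ȳ_st) ≈ 0.146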